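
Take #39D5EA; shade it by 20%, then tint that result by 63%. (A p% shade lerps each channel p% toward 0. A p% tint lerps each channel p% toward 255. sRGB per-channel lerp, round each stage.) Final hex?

#B2E0E6

#39D5EA is rgb(57, 213, 234).
Lerp each channel 20% toward 0:
  R: 57 + 0.2×(0−57) = 57 − 11.4 = 45.6 → 46
  G: 213 − 42.6 = 170.4 → 170
  B: 234 + 0.2×(0−234) = 234 − 46.8 = 187.2 → 187
After the shade: rgb(46, 170, 187) = #2EAABB.
Per channel, c → c + 0.63(255 − c):
  R: 46 + 0.63×(255−46) = 46 + 131.67 = 177.67 → 178
  G: 170 + 53.55 = 223.55 → 224
  B: 187 + 42.84 = 229.84 → 230
rgb(178, 224, 230) = #B2E0E6.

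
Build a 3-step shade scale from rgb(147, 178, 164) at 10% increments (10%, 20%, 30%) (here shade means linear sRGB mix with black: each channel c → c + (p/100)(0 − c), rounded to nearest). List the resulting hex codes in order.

10%: (147 − 14.7 = 132.3→132, 178 − 17.8 = 160.2→160, 164 − 16.4 = 147.6→148) → #84A094
20%: (147 − 29.4 = 117.6→118, 178 − 35.6 = 142.4→142, 164 − 32.8 = 131.2→131) → #768E83
30%: (147 − 44.1 = 102.9→103, 178 − 53.4 = 124.6→125, 164 − 49.2 = 114.8→115) → #677D73

#84A094, #768E83, #677D73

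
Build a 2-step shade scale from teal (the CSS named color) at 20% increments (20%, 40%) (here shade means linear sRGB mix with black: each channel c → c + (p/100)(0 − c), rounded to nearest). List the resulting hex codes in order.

CSS teal is rgb(0, 128, 128).
20%: (0→0, 128 − 25.6 = 102.4→102, 128 − 25.6 = 102.4→102) → #006666
40%: (0→0, 128 − 51.2 = 76.8→77, 128 − 51.2 = 76.8→77) → #004D4D

#006666, #004D4D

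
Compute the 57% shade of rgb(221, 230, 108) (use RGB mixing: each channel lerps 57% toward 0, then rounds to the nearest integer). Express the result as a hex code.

#5F632E

Per channel, c → c + 0.57(0 − c):
  R: 221 − 125.97 = 95.03 → 95
  G: 230 + 0.57×(0−230) = 230 − 131.1 = 98.9 → 99
  B: 108 + 0.57×(0−108) = 108 − 61.56 = 46.44 → 46
rgb(95, 99, 46) = #5F632E.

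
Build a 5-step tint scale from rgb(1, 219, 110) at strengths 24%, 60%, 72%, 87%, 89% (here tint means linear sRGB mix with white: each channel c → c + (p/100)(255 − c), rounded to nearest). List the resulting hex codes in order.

#3EE491, #99F1C5, #B8F5D6, #DEFAEC, #E3FBEF

24%: (1 + 60.96 = 61.96→62, 219 + 8.64 = 227.64→228, 110 + 34.8 = 144.8→145) → #3EE491
60%: (1 + 152.4 = 153.4→153, 219 + 21.6 = 240.6→241, 110 + 87 = 197→197) → #99F1C5
72%: (1 + 182.88 = 183.88→184, 219 + 25.92 = 244.92→245, 110 + 104.4 = 214.4→214) → #B8F5D6
87%: (1 + 220.98 = 221.98→222, 219 + 31.32 = 250.32→250, 110 + 126.15 = 236.15→236) → #DEFAEC
89%: (1 + 226.06 = 227.06→227, 219 + 32.04 = 251.04→251, 110 + 129.05 = 239.05→239) → #E3FBEF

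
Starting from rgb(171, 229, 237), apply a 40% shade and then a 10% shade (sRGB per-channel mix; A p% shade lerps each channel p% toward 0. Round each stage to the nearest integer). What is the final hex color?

#5d7b80

Lerp each channel 40% toward 0:
  R: 171 − 68.4 = 102.6 → 103
  G: 229 + 0.4×(0−229) = 229 − 91.6 = 137.4 → 137
  B: 237 + 0.4×(0−237) = 237 − 94.8 = 142.2 → 142
After the shade: rgb(103, 137, 142) = #67898e.
Per channel, c → c + 0.1(0 − c):
  R: 103 − 10.3 = 92.7 → 93
  G: 137 + 0.1×(0−137) = 137 − 13.7 = 123.3 → 123
  B: 142 + 0.1×(0−142) = 142 − 14.2 = 127.8 → 128
rgb(93, 123, 128) = #5d7b80.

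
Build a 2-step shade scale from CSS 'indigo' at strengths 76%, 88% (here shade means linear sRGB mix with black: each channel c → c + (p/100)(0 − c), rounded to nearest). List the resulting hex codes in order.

#12001f, #090010

CSS indigo is rgb(75, 0, 130).
76%: (75 − 57 = 18→18, 0→0, 130 − 98.8 = 31.2→31) → #12001f
88%: (75 − 66 = 9→9, 0→0, 130 − 114.4 = 15.6→16) → #090010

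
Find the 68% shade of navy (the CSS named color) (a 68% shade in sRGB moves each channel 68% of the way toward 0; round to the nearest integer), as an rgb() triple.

CSS navy is rgb(0, 0, 128).
Per channel, c → c + 0.68(0 − c):
  R: 0 + 0 = 0 → 0
  G: 0 + 0.68×(0−0) = 0 + 0 = 0 → 0
  B: 128 − 87.04 = 40.96 → 41

rgb(0, 0, 41)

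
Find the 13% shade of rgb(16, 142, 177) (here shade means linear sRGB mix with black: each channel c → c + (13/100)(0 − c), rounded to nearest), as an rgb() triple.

rgb(14, 124, 154)

A 13% shade moves each channel 13% toward 0:
  R: 16 + 0.13×(0−16) = 16 − 2.08 = 13.92 → 14
  G: 142 − 18.46 = 123.54 → 124
  B: 177 + 0.13×(0−177) = 177 − 23.01 = 153.99 → 154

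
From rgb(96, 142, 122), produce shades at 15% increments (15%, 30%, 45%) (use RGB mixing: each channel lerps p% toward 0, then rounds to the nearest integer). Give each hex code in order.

15%: (96 − 14.4 = 81.6→82, 142 − 21.3 = 120.7→121, 122 − 18.3 = 103.7→104) → #527968
30%: (96 − 28.8 = 67.2→67, 142 − 42.6 = 99.4→99, 122 − 36.6 = 85.4→85) → #436355
45%: (96 − 43.2 = 52.8→53, 142 − 63.9 = 78.1→78, 122 − 54.9 = 67.1→67) → #354E43

#527968, #436355, #354E43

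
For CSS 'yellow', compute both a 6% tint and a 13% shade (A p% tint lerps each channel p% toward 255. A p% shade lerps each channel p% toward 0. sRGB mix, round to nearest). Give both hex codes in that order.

CSS yellow is rgb(255, 255, 0).
6% tint:
  R: 255 + 0.06×(255−255) = 255 + 0 = 255 → 255
  G: 255 + 0 = 255 → 255
  B: 0 + 15.3 = 15.3 → 15
  → #FFFF0F
13% shade:
  R: 255 − 33.15 = 221.85 → 222
  G: 255 − 33.15 = 221.85 → 222
  B: 0 + 0.13×(0−0) = 0 + 0 = 0 → 0
  → #DEDE00

#FFFF0F, #DEDE00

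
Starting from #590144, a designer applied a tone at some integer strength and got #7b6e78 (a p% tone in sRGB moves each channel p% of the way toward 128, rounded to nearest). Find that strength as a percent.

86%

#590144 is rgb(89, 1, 68); #7b6e78 is rgb(123, 110, 120).
On the G channel (widest range): 110 ≈ 1 + (p/100)(128 − 1), so p ≈ 100×(110 − 1)/(128 − 1) = 10900/127 = 85.83.
p = 86 reproduces all three channels after rounding.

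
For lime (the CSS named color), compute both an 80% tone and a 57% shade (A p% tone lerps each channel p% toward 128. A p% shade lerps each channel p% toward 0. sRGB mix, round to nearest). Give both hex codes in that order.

CSS lime is rgb(0, 255, 0).
80% tone:
  R: 0 + 102.4 = 102.4 → 102
  G: 255 − 101.6 = 153.4 → 153
  B: 0 + 0.8×(128−0) = 0 + 102.4 = 102.4 → 102
  → #669966
57% shade:
  R: 0 + 0 = 0 → 0
  G: 255 + 0.57×(0−255) = 255 − 145.35 = 109.65 → 110
  B: 0 + 0.57×(0−0) = 0 + 0 = 0 → 0
  → #006E00

#669966, #006E00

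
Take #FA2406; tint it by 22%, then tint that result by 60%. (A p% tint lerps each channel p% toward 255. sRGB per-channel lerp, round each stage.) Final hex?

#FDBBB1

#FA2406 is rgb(250, 36, 6).
Per channel, c → c + 0.22(255 − c):
  R: 250 + 1.1 = 251.1 → 251
  G: 36 + 0.22×(255−36) = 36 + 48.18 = 84.18 → 84
  B: 6 + 0.22×(255−6) = 6 + 54.78 = 60.78 → 61
After the tint: rgb(251, 84, 61) = #FB543D.
Per channel, c → c + 0.6(255 − c):
  R: 251 + 2.4 = 253.4 → 253
  G: 84 + 0.6×(255−84) = 84 + 102.6 = 186.6 → 187
  B: 61 + 0.6×(255−61) = 61 + 116.4 = 177.4 → 177
rgb(253, 187, 177) = #FDBBB1.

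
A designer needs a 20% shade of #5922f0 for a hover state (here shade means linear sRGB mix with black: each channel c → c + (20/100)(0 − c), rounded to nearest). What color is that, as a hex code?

#5922f0 is rgb(89, 34, 240).
A 20% shade moves each channel 20% toward 0:
  R: 89 + 0.2×(0−89) = 89 − 17.8 = 71.2 → 71
  G: 34 − 6.8 = 27.2 → 27
  B: 240 − 48 = 192 → 192
rgb(71, 27, 192) = #471bc0.

#471bc0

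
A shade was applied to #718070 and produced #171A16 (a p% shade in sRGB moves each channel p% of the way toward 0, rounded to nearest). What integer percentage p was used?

80%

#718070 is rgb(113, 128, 112); #171A16 is rgb(23, 26, 22).
On the G channel (widest range): 26 ≈ 128 + (p/100)(0 − 128), so p ≈ 100×(26 − 128)/(0 − 128) = -10200/-128 = 79.69.
p = 80 reproduces all three channels after rounding.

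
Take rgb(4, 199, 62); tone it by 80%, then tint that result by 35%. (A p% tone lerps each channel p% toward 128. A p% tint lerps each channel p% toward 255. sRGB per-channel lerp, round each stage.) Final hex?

#9cb6a4

Per channel, c → c + 0.8(128 − c):
  R: 4 + 99.2 = 103.2 → 103
  G: 199 + 0.8×(128−199) = 199 − 56.8 = 142.2 → 142
  B: 62 + 0.8×(128−62) = 62 + 52.8 = 114.8 → 115
After the tone: rgb(103, 142, 115) = #678e73.
Per channel, c → c + 0.35(255 − c):
  R: 103 + 0.35×(255−103) = 103 + 53.2 = 156.2 → 156
  G: 142 + 0.35×(255−142) = 142 + 39.55 = 181.55 → 182
  B: 115 + 0.35×(255−115) = 115 + 49 = 164 → 164
rgb(156, 182, 164) = #9cb6a4.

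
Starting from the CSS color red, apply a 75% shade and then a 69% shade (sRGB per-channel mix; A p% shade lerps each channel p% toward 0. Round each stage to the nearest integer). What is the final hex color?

CSS red is rgb(255, 0, 0).
Lerp each channel 75% toward 0:
  R: 255 + 0.75×(0−255) = 255 − 191.25 = 63.75 → 64
  G: 0 + 0 = 0 → 0
  B: 0 + 0.75×(0−0) = 0 + 0 = 0 → 0
After the shade: rgb(64, 0, 0) = #400000.
Per channel, c → c + 0.69(0 − c):
  R: 64 + 0.69×(0−64) = 64 − 44.16 = 19.84 → 20
  G: 0 + 0 = 0 → 0
  B: 0 + 0.69×(0−0) = 0 + 0 = 0 → 0
rgb(20, 0, 0) = #140000.

#140000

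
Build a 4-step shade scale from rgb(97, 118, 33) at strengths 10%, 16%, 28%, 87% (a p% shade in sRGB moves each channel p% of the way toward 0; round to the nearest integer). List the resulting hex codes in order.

#576A1E, #51631C, #465518, #0D0F04

10%: (97 − 9.7 = 87.3→87, 118 − 11.8 = 106.2→106, 33 − 3.3 = 29.7→30) → #576A1E
16%: (97 − 15.52 = 81.48→81, 118 − 18.88 = 99.12→99, 33 − 5.28 = 27.72→28) → #51631C
28%: (97 − 27.16 = 69.84→70, 118 − 33.04 = 84.96→85, 33 − 9.24 = 23.76→24) → #465518
87%: (97 − 84.39 = 12.61→13, 118 − 102.66 = 15.34→15, 33 − 28.71 = 4.29→4) → #0D0F04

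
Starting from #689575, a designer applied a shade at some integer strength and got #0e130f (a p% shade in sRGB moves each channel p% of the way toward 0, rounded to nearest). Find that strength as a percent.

#689575 is rgb(104, 149, 117); #0e130f is rgb(14, 19, 15).
On the G channel (widest range): 19 ≈ 149 + (p/100)(0 − 149), so p ≈ 100×(19 − 149)/(0 − 149) = -13000/-149 = 87.25.
p = 87 reproduces all three channels after rounding.

87%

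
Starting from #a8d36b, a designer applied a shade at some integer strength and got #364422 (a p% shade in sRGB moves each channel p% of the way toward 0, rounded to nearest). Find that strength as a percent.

68%

#a8d36b is rgb(168, 211, 107); #364422 is rgb(54, 68, 34).
On the G channel (widest range): 68 ≈ 211 + (p/100)(0 − 211), so p ≈ 100×(68 − 211)/(0 − 211) = -14300/-211 = 67.77.
p = 68 reproduces all three channels after rounding.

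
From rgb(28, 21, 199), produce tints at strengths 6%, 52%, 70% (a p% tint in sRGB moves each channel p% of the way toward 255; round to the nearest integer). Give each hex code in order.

#2A23CA, #928FE4, #BBB9EE

6%: (28 + 13.62 = 41.62→42, 21 + 14.04 = 35.04→35, 199 + 3.36 = 202.36→202) → #2A23CA
52%: (28 + 118.04 = 146.04→146, 21 + 121.68 = 142.68→143, 199 + 29.12 = 228.12→228) → #928FE4
70%: (28 + 158.9 = 186.9→187, 21 + 163.8 = 184.8→185, 199 + 39.2 = 238.2→238) → #BBB9EE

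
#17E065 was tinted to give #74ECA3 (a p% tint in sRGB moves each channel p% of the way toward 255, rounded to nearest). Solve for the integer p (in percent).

40%

#17E065 is rgb(23, 224, 101); #74ECA3 is rgb(116, 236, 163).
On the R channel (widest range): 116 ≈ 23 + (p/100)(255 − 23), so p ≈ 100×(116 − 23)/(255 − 23) = 9300/232 = 40.09.
p = 40 reproduces all three channels after rounding.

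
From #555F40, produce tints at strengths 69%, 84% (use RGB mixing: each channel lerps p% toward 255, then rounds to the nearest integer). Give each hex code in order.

#CACDC4, #E4E5E0

#555F40 is rgb(85, 95, 64).
69%: (85 + 117.3 = 202.3→202, 95 + 110.4 = 205.4→205, 64 + 131.79 = 195.79→196) → #CACDC4
84%: (85 + 142.8 = 227.8→228, 95 + 134.4 = 229.4→229, 64 + 160.44 = 224.44→224) → #E4E5E0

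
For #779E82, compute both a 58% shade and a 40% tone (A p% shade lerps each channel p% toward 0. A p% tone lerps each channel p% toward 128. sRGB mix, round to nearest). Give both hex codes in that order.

#324237, #7B9281

#779E82 is rgb(119, 158, 130).
58% shade:
  R: 119 + 0.58×(0−119) = 119 − 69.02 = 49.98 → 50
  G: 158 − 91.64 = 66.36 → 66
  B: 130 + 0.58×(0−130) = 130 − 75.4 = 54.6 → 55
  → #324237
40% tone:
  R: 119 + 0.4×(128−119) = 119 + 3.6 = 122.6 → 123
  G: 158 − 12 = 146 → 146
  B: 130 − 0.8 = 129.2 → 129
  → #7B9281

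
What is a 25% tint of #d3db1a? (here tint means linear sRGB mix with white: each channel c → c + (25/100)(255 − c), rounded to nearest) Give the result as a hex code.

#dee453

#d3db1a is rgb(211, 219, 26).
A 25% tint moves each channel 25% toward 255:
  R: 211 + 11 = 222 → 222
  G: 219 + 9 = 228 → 228
  B: 26 + 57.25 = 83.25 → 83
rgb(222, 228, 83) = #dee453.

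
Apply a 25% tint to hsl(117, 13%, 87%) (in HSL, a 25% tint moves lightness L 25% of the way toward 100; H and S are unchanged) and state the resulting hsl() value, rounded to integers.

hsl(117, 13%, 90%)

L moves 25% from 87 toward 100: 87 + 3.25 = 90.25 → 90.
H and S are unchanged.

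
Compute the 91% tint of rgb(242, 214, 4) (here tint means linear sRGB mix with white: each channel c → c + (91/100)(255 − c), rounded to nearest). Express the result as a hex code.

Lerp each channel 91% toward 255:
  R: 242 + 0.91×(255−242) = 242 + 11.83 = 253.83 → 254
  G: 214 + 37.31 = 251.31 → 251
  B: 4 + 0.91×(255−4) = 4 + 228.41 = 232.41 → 232
rgb(254, 251, 232) = #FEFBE8.

#FEFBE8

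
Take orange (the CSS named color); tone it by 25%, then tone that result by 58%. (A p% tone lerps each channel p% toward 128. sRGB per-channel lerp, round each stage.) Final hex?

CSS orange is rgb(255, 165, 0).
Per channel, c → c + 0.25(128 − c):
  R: 255 + 0.25×(128−255) = 255 − 31.75 = 223.25 → 223
  G: 165 − 9.25 = 155.75 → 156
  B: 0 + 0.25×(128−0) = 0 + 32 = 32 → 32
After the tone: rgb(223, 156, 32) = #df9c20.
Lerp each channel 58% toward 128:
  R: 223 − 55.1 = 167.9 → 168
  G: 156 − 16.24 = 139.76 → 140
  B: 32 + 55.68 = 87.68 → 88
rgb(168, 140, 88) = #a88c58.

#a88c58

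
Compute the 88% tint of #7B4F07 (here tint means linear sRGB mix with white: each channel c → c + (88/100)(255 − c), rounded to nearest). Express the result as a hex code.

#7B4F07 is rgb(123, 79, 7).
Per channel, c → c + 0.88(255 − c):
  R: 123 + 0.88×(255−123) = 123 + 116.16 = 239.16 → 239
  G: 79 + 154.88 = 233.88 → 234
  B: 7 + 0.88×(255−7) = 7 + 218.24 = 225.24 → 225
rgb(239, 234, 225) = #EFEAE1.

#EFEAE1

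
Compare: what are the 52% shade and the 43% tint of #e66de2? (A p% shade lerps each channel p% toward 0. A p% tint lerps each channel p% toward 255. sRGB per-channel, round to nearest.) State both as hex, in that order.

#e66de2 is rgb(230, 109, 226).
52% shade:
  R: 230 − 119.6 = 110.4 → 110
  G: 109 + 0.52×(0−109) = 109 − 56.68 = 52.32 → 52
  B: 226 − 117.52 = 108.48 → 108
  → #6e346c
43% tint:
  R: 230 + 0.43×(255−230) = 230 + 10.75 = 240.75 → 241
  G: 109 + 0.43×(255−109) = 109 + 62.78 = 171.78 → 172
  B: 226 + 0.43×(255−226) = 226 + 12.47 = 238.47 → 238
  → #f1acee

#6e346c, #f1acee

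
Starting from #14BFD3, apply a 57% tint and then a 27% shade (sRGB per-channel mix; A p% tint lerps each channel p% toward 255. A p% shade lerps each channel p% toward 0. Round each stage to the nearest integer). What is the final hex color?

#70A6AC

#14BFD3 is rgb(20, 191, 211).
Per channel, c → c + 0.57(255 − c):
  R: 20 + 133.95 = 153.95 → 154
  G: 191 + 0.57×(255−191) = 191 + 36.48 = 227.48 → 227
  B: 211 + 0.57×(255−211) = 211 + 25.08 = 236.08 → 236
After the tint: rgb(154, 227, 236) = #9AE3EC.
Per channel, c → c + 0.27(0 − c):
  R: 154 + 0.27×(0−154) = 154 − 41.58 = 112.42 → 112
  G: 227 + 0.27×(0−227) = 227 − 61.29 = 165.71 → 166
  B: 236 + 0.27×(0−236) = 236 − 63.72 = 172.28 → 172
rgb(112, 166, 172) = #70A6AC.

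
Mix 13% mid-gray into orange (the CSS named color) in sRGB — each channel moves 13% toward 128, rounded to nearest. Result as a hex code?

#eea011

CSS orange is rgb(255, 165, 0).
Per channel, c → c + 0.13(128 − c):
  R: 255 + 0.13×(128−255) = 255 − 16.51 = 238.49 → 238
  G: 165 − 4.81 = 160.19 → 160
  B: 0 + 16.64 = 16.64 → 17
rgb(238, 160, 17) = #eea011.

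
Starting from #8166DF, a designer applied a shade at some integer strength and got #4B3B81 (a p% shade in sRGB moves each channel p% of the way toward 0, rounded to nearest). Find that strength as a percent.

#8166DF is rgb(129, 102, 223); #4B3B81 is rgb(75, 59, 129).
On the B channel (widest range): 129 ≈ 223 + (p/100)(0 − 223), so p ≈ 100×(129 − 223)/(0 − 223) = -9400/-223 = 42.15.
p = 42 reproduces all three channels after rounding.

42%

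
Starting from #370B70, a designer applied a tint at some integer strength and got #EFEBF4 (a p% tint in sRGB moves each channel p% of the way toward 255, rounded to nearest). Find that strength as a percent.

#370B70 is rgb(55, 11, 112); #EFEBF4 is rgb(239, 235, 244).
On the G channel (widest range): 235 ≈ 11 + (p/100)(255 − 11), so p ≈ 100×(235 − 11)/(255 − 11) = 22400/244 = 91.80.
p = 92 reproduces all three channels after rounding.

92%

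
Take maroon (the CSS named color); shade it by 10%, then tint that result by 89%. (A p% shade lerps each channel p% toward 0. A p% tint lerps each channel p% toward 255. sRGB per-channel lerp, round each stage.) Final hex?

#f0e3e3

CSS maroon is rgb(128, 0, 0).
Per channel, c → c + 0.1(0 − c):
  R: 128 − 12.8 = 115.2 → 115
  G: 0 + 0.1×(0−0) = 0 + 0 = 0 → 0
  B: 0 + 0 = 0 → 0
After the shade: rgb(115, 0, 0) = #730000.
Lerp each channel 89% toward 255:
  R: 115 + 124.6 = 239.6 → 240
  G: 0 + 0.89×(255−0) = 0 + 226.95 = 226.95 → 227
  B: 0 + 226.95 = 226.95 → 227
rgb(240, 227, 227) = #f0e3e3.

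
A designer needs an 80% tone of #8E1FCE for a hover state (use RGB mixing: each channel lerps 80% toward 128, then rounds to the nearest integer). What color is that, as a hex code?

#836D90

#8E1FCE is rgb(142, 31, 206).
Per channel, c → c + 0.8(128 − c):
  R: 142 − 11.2 = 130.8 → 131
  G: 31 + 0.8×(128−31) = 31 + 77.6 = 108.6 → 109
  B: 206 − 62.4 = 143.6 → 144
rgb(131, 109, 144) = #836D90.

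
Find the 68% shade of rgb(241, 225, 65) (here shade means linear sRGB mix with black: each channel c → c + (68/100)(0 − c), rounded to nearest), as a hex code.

#4D4815

Lerp each channel 68% toward 0:
  R: 241 + 0.68×(0−241) = 241 − 163.88 = 77.12 → 77
  G: 225 + 0.68×(0−225) = 225 − 153 = 72 → 72
  B: 65 + 0.68×(0−65) = 65 − 44.2 = 20.8 → 21
rgb(77, 72, 21) = #4D4815.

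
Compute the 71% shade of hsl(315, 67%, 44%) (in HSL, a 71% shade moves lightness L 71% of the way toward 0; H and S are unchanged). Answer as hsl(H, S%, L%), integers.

hsl(315, 67%, 13%)

L moves 71% from 44 toward 0: 44 − 31.24 = 12.76 → 13.
H and S are unchanged.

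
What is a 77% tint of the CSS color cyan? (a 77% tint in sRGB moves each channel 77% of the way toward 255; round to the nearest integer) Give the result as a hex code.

#C4FFFF

CSS cyan is rgb(0, 255, 255).
Per channel, c → c + 0.77(255 − c):
  R: 0 + 196.35 = 196.35 → 196
  G: 255 + 0.77×(255−255) = 255 + 0 = 255 → 255
  B: 255 + 0.77×(255−255) = 255 + 0 = 255 → 255
rgb(196, 255, 255) = #C4FFFF.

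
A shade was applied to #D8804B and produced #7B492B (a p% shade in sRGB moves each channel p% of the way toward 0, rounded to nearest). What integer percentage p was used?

#D8804B is rgb(216, 128, 75); #7B492B is rgb(123, 73, 43).
On the R channel (widest range): 123 ≈ 216 + (p/100)(0 − 216), so p ≈ 100×(123 − 216)/(0 − 216) = -9300/-216 = 43.06.
p = 43 reproduces all three channels after rounding.

43%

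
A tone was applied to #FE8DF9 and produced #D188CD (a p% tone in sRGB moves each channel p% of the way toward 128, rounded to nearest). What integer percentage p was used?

#FE8DF9 is rgb(254, 141, 249); #D188CD is rgb(209, 136, 205).
On the R channel (widest range): 209 ≈ 254 + (p/100)(128 − 254), so p ≈ 100×(209 − 254)/(128 − 254) = -4500/-126 = 35.71.
p = 36 reproduces all three channels after rounding.

36%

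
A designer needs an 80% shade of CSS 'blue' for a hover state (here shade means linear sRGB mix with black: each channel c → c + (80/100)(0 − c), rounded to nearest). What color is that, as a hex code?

CSS blue is rgb(0, 0, 255).
An 80% shade moves each channel 80% toward 0:
  R: 0 + 0 = 0 → 0
  G: 0 + 0 = 0 → 0
  B: 255 − 204 = 51 → 51
rgb(0, 0, 51) = #000033.

#000033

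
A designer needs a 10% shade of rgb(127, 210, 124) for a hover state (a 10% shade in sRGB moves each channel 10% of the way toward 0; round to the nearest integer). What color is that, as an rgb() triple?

Per channel, c → c + 0.1(0 − c):
  R: 127 − 12.7 = 114.3 → 114
  G: 210 − 21 = 189 → 189
  B: 124 − 12.4 = 111.6 → 112

rgb(114, 189, 112)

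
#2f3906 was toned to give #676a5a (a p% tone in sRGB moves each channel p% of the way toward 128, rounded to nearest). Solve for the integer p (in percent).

69%

#2f3906 is rgb(47, 57, 6); #676a5a is rgb(103, 106, 90).
On the B channel (widest range): 90 ≈ 6 + (p/100)(128 − 6), so p ≈ 100×(90 − 6)/(128 − 6) = 8400/122 = 68.85.
p = 69 reproduces all three channels after rounding.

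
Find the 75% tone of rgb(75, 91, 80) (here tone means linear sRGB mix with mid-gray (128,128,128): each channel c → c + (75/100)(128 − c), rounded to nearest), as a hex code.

#737774

Lerp each channel 75% toward 128:
  R: 75 + 0.75×(128−75) = 75 + 39.75 = 114.75 → 115
  G: 91 + 0.75×(128−91) = 91 + 27.75 = 118.75 → 119
  B: 80 + 36 = 116 → 116
rgb(115, 119, 116) = #737774.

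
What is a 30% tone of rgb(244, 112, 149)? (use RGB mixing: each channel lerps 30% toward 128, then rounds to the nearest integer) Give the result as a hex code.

#D1758F

A 30% tone moves each channel 30% toward 128:
  R: 244 + 0.3×(128−244) = 244 − 34.8 = 209.2 → 209
  G: 112 + 0.3×(128−112) = 112 + 4.8 = 116.8 → 117
  B: 149 + 0.3×(128−149) = 149 − 6.3 = 142.7 → 143
rgb(209, 117, 143) = #D1758F.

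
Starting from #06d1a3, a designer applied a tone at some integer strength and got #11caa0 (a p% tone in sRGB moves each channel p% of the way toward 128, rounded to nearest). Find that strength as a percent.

#06d1a3 is rgb(6, 209, 163); #11caa0 is rgb(17, 202, 160).
On the R channel (widest range): 17 ≈ 6 + (p/100)(128 − 6), so p ≈ 100×(17 − 6)/(128 − 6) = 1100/122 = 9.02.
p = 9 reproduces all three channels after rounding.

9%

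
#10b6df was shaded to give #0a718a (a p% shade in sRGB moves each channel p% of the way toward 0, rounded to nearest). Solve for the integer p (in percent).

#10b6df is rgb(16, 182, 223); #0a718a is rgb(10, 113, 138).
On the B channel (widest range): 138 ≈ 223 + (p/100)(0 − 223), so p ≈ 100×(138 − 223)/(0 − 223) = -8500/-223 = 38.12.
p = 38 reproduces all three channels after rounding.

38%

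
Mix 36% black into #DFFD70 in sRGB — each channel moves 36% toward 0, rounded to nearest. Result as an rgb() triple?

#DFFD70 is rgb(223, 253, 112).
Lerp each channel 36% toward 0:
  R: 223 + 0.36×(0−223) = 223 − 80.28 = 142.72 → 143
  G: 253 − 91.08 = 161.92 → 162
  B: 112 + 0.36×(0−112) = 112 − 40.32 = 71.68 → 72

rgb(143, 162, 72)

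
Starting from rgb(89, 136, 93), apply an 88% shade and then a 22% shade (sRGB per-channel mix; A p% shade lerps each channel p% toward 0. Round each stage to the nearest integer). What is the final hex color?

#090C09

Per channel, c → c + 0.88(0 − c):
  R: 89 + 0.88×(0−89) = 89 − 78.32 = 10.68 → 11
  G: 136 + 0.88×(0−136) = 136 − 119.68 = 16.32 → 16
  B: 93 + 0.88×(0−93) = 93 − 81.84 = 11.16 → 11
After the shade: rgb(11, 16, 11) = #0B100B.
Lerp each channel 22% toward 0:
  R: 11 + 0.22×(0−11) = 11 − 2.42 = 8.58 → 9
  G: 16 + 0.22×(0−16) = 16 − 3.52 = 12.48 → 12
  B: 11 + 0.22×(0−11) = 11 − 2.42 = 8.58 → 9
rgb(9, 12, 9) = #090C09.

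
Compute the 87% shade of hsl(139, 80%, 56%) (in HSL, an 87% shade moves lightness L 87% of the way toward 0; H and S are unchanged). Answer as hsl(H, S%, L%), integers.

L moves 87% from 56 toward 0: 56 − 48.72 = 7.28 → 7.
H and S are unchanged.

hsl(139, 80%, 7%)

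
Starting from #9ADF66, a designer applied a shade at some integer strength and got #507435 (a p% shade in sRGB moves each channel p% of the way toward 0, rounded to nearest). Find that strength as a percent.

#9ADF66 is rgb(154, 223, 102); #507435 is rgb(80, 116, 53).
On the G channel (widest range): 116 ≈ 223 + (p/100)(0 − 223), so p ≈ 100×(116 − 223)/(0 − 223) = -10700/-223 = 47.98.
p = 48 reproduces all three channels after rounding.

48%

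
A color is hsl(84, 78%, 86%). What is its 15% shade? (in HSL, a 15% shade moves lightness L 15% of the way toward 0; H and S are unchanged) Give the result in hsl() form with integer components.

L moves 15% from 86 toward 0: 86 − 12.9 = 73.1 → 73.
H and S are unchanged.

hsl(84, 78%, 73%)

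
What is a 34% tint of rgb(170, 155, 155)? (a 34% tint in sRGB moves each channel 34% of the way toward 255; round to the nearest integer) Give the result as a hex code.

A 34% tint moves each channel 34% toward 255:
  R: 170 + 0.34×(255−170) = 170 + 28.9 = 198.9 → 199
  G: 155 + 0.34×(255−155) = 155 + 34 = 189 → 189
  B: 155 + 0.34×(255−155) = 155 + 34 = 189 → 189
rgb(199, 189, 189) = #C7BDBD.

#C7BDBD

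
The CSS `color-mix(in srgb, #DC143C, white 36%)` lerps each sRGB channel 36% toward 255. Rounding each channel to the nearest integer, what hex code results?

#DC143C is rgb(220, 20, 60).
Per channel, c → c + 0.36(255 − c):
  R: 220 + 12.6 = 232.6 → 233
  G: 20 + 84.6 = 104.6 → 105
  B: 60 + 0.36×(255−60) = 60 + 70.2 = 130.2 → 130
rgb(233, 105, 130) = #E96982.

#E96982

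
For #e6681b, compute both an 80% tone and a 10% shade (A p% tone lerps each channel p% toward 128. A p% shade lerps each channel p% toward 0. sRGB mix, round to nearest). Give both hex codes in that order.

#947b6c, #cf5e18

#e6681b is rgb(230, 104, 27).
80% tone:
  R: 230 + 0.8×(128−230) = 230 − 81.6 = 148.4 → 148
  G: 104 + 0.8×(128−104) = 104 + 19.2 = 123.2 → 123
  B: 27 + 0.8×(128−27) = 27 + 80.8 = 107.8 → 108
  → #947b6c
10% shade:
  R: 230 + 0.1×(0−230) = 230 − 23 = 207 → 207
  G: 104 + 0.1×(0−104) = 104 − 10.4 = 93.6 → 94
  B: 27 + 0.1×(0−27) = 27 − 2.7 = 24.3 → 24
  → #cf5e18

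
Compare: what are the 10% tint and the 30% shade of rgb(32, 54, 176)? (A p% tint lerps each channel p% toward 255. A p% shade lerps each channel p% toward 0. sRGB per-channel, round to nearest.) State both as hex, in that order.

#364ab8, #16267b

10% tint:
  R: 32 + 22.3 = 54.3 → 54
  G: 54 + 0.1×(255−54) = 54 + 20.1 = 74.1 → 74
  B: 176 + 0.1×(255−176) = 176 + 7.9 = 183.9 → 184
  → #364ab8
30% shade:
  R: 32 − 9.6 = 22.4 → 22
  G: 54 + 0.3×(0−54) = 54 − 16.2 = 37.8 → 38
  B: 176 + 0.3×(0−176) = 176 − 52.8 = 123.2 → 123
  → #16267b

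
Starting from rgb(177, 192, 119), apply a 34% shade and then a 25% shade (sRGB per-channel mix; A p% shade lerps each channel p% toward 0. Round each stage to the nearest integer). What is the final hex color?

#585f3b

Per channel, c → c + 0.34(0 − c):
  R: 177 + 0.34×(0−177) = 177 − 60.18 = 116.82 → 117
  G: 192 + 0.34×(0−192) = 192 − 65.28 = 126.72 → 127
  B: 119 + 0.34×(0−119) = 119 − 40.46 = 78.54 → 79
After the shade: rgb(117, 127, 79) = #757f4f.
Lerp each channel 25% toward 0:
  R: 117 − 29.25 = 87.75 → 88
  G: 127 + 0.25×(0−127) = 127 − 31.75 = 95.25 → 95
  B: 79 − 19.75 = 59.25 → 59
rgb(88, 95, 59) = #585f3b.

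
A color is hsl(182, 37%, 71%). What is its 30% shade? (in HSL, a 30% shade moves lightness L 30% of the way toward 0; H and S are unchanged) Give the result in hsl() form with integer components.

L moves 30% from 71 toward 0: 71 − 21.3 = 49.7 → 50.
H and S are unchanged.

hsl(182, 37%, 50%)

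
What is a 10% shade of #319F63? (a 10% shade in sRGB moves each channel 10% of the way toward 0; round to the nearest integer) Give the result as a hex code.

#2C8F59

#319F63 is rgb(49, 159, 99).
Lerp each channel 10% toward 0:
  R: 49 − 4.9 = 44.1 → 44
  G: 159 + 0.1×(0−159) = 159 − 15.9 = 143.1 → 143
  B: 99 + 0.1×(0−99) = 99 − 9.9 = 89.1 → 89
rgb(44, 143, 89) = #2C8F59.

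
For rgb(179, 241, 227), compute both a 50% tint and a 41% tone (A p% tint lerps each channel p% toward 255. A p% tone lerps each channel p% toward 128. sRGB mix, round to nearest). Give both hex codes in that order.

#d9f8f1, #9ec3ba

50% tint:
  R: 179 + 0.5×(255−179) = 179 + 38 = 217 → 217
  G: 241 + 7 = 248 → 248
  B: 227 + 14 = 241 → 241
  → #d9f8f1
41% tone:
  R: 179 − 20.91 = 158.09 → 158
  G: 241 − 46.33 = 194.67 → 195
  B: 227 − 40.59 = 186.41 → 186
  → #9ec3ba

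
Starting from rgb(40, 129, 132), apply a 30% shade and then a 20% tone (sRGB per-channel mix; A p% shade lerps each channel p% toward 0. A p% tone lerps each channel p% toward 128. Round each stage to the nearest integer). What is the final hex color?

#306263

A 30% shade moves each channel 30% toward 0:
  R: 40 − 12 = 28 → 28
  G: 129 + 0.3×(0−129) = 129 − 38.7 = 90.3 → 90
  B: 132 + 0.3×(0−132) = 132 − 39.6 = 92.4 → 92
After the shade: rgb(28, 90, 92) = #1c5a5c.
Per channel, c → c + 0.2(128 − c):
  R: 28 + 0.2×(128−28) = 28 + 20 = 48 → 48
  G: 90 + 7.6 = 97.6 → 98
  B: 92 + 0.2×(128−92) = 92 + 7.2 = 99.2 → 99
rgb(48, 98, 99) = #306263.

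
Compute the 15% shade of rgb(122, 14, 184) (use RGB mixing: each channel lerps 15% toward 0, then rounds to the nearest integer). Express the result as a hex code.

#680c9c

Per channel, c → c + 0.15(0 − c):
  R: 122 − 18.3 = 103.7 → 104
  G: 14 + 0.15×(0−14) = 14 − 2.1 = 11.9 → 12
  B: 184 − 27.6 = 156.4 → 156
rgb(104, 12, 156) = #680c9c.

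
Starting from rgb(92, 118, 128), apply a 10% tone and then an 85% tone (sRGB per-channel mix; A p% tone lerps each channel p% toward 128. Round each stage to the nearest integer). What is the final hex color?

A 10% tone moves each channel 10% toward 128:
  R: 92 + 0.1×(128−92) = 92 + 3.6 = 95.6 → 96
  G: 118 + 0.1×(128−118) = 118 + 1 = 119 → 119
  B: 128 + 0 = 128 → 128
After the tone: rgb(96, 119, 128) = #607780.
Per channel, c → c + 0.85(128 − c):
  R: 96 + 27.2 = 123.2 → 123
  G: 119 + 0.85×(128−119) = 119 + 7.65 = 126.65 → 127
  B: 128 + 0.85×(128−128) = 128 + 0 = 128 → 128
rgb(123, 127, 128) = #7b7f80.

#7b7f80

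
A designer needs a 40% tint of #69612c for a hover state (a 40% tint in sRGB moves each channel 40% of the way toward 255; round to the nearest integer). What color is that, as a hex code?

#69612c is rgb(105, 97, 44).
Per channel, c → c + 0.4(255 − c):
  R: 105 + 60 = 165 → 165
  G: 97 + 63.2 = 160.2 → 160
  B: 44 + 0.4×(255−44) = 44 + 84.4 = 128.4 → 128
rgb(165, 160, 128) = #a5a080.

#a5a080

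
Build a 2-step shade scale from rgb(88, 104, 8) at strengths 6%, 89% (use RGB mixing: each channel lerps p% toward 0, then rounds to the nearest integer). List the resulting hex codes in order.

6%: (88 − 5.28 = 82.72→83, 104 − 6.24 = 97.76→98, 8→8) → #536208
89%: (88 − 78.32 = 9.68→10, 104 − 92.56 = 11.44→11, 8 − 7.12 = 0.88→1) → #0A0B01

#536208, #0A0B01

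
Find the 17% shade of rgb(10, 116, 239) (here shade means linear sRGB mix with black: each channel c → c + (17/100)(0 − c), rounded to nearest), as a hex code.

#0860C6

A 17% shade moves each channel 17% toward 0:
  R: 10 − 1.7 = 8.3 → 8
  G: 116 + 0.17×(0−116) = 116 − 19.72 = 96.28 → 96
  B: 239 − 40.63 = 198.37 → 198
rgb(8, 96, 198) = #0860C6.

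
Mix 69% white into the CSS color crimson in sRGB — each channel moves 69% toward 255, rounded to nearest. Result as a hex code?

#F4B6C3

CSS crimson is rgb(220, 20, 60).
Lerp each channel 69% toward 255:
  R: 220 + 0.69×(255−220) = 220 + 24.15 = 244.15 → 244
  G: 20 + 0.69×(255−20) = 20 + 162.15 = 182.15 → 182
  B: 60 + 134.55 = 194.55 → 195
rgb(244, 182, 195) = #F4B6C3.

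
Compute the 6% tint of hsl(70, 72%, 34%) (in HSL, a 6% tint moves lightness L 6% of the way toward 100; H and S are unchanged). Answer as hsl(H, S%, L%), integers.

L moves 6% from 34 toward 100: 34 + 3.96 = 37.96 → 38.
H and S are unchanged.

hsl(70, 72%, 38%)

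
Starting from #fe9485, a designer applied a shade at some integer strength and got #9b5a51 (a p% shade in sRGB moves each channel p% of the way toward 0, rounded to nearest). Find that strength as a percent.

#fe9485 is rgb(254, 148, 133); #9b5a51 is rgb(155, 90, 81).
On the R channel (widest range): 155 ≈ 254 + (p/100)(0 − 254), so p ≈ 100×(155 − 254)/(0 − 254) = -9900/-254 = 38.98.
p = 39 reproduces all three channels after rounding.

39%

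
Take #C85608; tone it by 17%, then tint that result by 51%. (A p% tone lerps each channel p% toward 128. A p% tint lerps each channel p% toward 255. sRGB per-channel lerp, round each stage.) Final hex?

#DEB090

#C85608 is rgb(200, 86, 8).
Per channel, c → c + 0.17(128 − c):
  R: 200 − 12.24 = 187.76 → 188
  G: 86 + 0.17×(128−86) = 86 + 7.14 = 93.14 → 93
  B: 8 + 0.17×(128−8) = 8 + 20.4 = 28.4 → 28
After the tone: rgb(188, 93, 28) = #BC5D1C.
A 51% tint moves each channel 51% toward 255:
  R: 188 + 34.17 = 222.17 → 222
  G: 93 + 0.51×(255−93) = 93 + 82.62 = 175.62 → 176
  B: 28 + 0.51×(255−28) = 28 + 115.77 = 143.77 → 144
rgb(222, 176, 144) = #DEB090.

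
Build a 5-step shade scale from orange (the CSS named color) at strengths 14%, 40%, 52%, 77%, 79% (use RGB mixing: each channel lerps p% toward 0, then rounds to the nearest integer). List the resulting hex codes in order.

CSS orange is rgb(255, 165, 0).
14%: (255 − 35.7 = 219.3→219, 165 − 23.1 = 141.9→142, 0→0) → #DB8E00
40%: (255 − 102 = 153→153, 165 − 66 = 99→99, 0→0) → #996300
52%: (255 − 132.6 = 122.4→122, 165 − 85.8 = 79.2→79, 0→0) → #7A4F00
77%: (255 − 196.35 = 58.65→59, 165 − 127.05 = 37.95→38, 0→0) → #3B2600
79%: (255 − 201.45 = 53.55→54, 165 − 130.35 = 34.65→35, 0→0) → #362300

#DB8E00, #996300, #7A4F00, #3B2600, #362300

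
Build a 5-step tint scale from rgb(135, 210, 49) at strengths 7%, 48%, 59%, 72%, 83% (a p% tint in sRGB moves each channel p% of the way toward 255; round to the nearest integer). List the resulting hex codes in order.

7%: (135 + 8.4 = 143.4→143, 210 + 3.15 = 213.15→213, 49 + 14.42 = 63.42→63) → #8fd53f
48%: (135 + 57.6 = 192.6→193, 210 + 21.6 = 231.6→232, 49 + 98.88 = 147.88→148) → #c1e894
59%: (135 + 70.8 = 205.8→206, 210 + 26.55 = 236.55→237, 49 + 121.54 = 170.54→171) → #ceedab
72%: (135 + 86.4 = 221.4→221, 210 + 32.4 = 242.4→242, 49 + 148.32 = 197.32→197) → #ddf2c5
83%: (135 + 99.6 = 234.6→235, 210 + 37.35 = 247.35→247, 49 + 170.98 = 219.98→220) → #ebf7dc

#8fd53f, #c1e894, #ceedab, #ddf2c5, #ebf7dc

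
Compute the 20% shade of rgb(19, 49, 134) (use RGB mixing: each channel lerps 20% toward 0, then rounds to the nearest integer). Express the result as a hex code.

Per channel, c → c + 0.2(0 − c):
  R: 19 − 3.8 = 15.2 → 15
  G: 49 − 9.8 = 39.2 → 39
  B: 134 + 0.2×(0−134) = 134 − 26.8 = 107.2 → 107
rgb(15, 39, 107) = #0f276b.

#0f276b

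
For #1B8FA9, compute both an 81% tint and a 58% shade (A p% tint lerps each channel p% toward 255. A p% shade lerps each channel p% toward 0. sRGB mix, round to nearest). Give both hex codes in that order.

#1B8FA9 is rgb(27, 143, 169).
81% tint:
  R: 27 + 184.68 = 211.68 → 212
  G: 143 + 0.81×(255−143) = 143 + 90.72 = 233.72 → 234
  B: 169 + 69.66 = 238.66 → 239
  → #D4EAEF
58% shade:
  R: 27 + 0.58×(0−27) = 27 − 15.66 = 11.34 → 11
  G: 143 + 0.58×(0−143) = 143 − 82.94 = 60.06 → 60
  B: 169 + 0.58×(0−169) = 169 − 98.02 = 70.98 → 71
  → #0B3C47

#D4EAEF, #0B3C47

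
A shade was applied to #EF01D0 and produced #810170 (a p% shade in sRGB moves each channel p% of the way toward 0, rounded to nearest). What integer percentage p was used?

46%

#EF01D0 is rgb(239, 1, 208); #810170 is rgb(129, 1, 112).
On the R channel (widest range): 129 ≈ 239 + (p/100)(0 − 239), so p ≈ 100×(129 − 239)/(0 − 239) = -11000/-239 = 46.03.
p = 46 reproduces all three channels after rounding.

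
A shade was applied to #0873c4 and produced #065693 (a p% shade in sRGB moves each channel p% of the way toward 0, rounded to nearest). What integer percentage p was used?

25%

#0873c4 is rgb(8, 115, 196); #065693 is rgb(6, 86, 147).
On the B channel (widest range): 147 ≈ 196 + (p/100)(0 − 196), so p ≈ 100×(147 − 196)/(0 − 196) = -4900/-196 = 25.00.
p = 25 reproduces all three channels after rounding.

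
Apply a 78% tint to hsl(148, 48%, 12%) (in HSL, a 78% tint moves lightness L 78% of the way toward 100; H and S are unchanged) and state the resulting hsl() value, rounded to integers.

hsl(148, 48%, 81%)

L moves 78% from 12 toward 100: 12 + 68.64 = 80.64 → 81.
H and S are unchanged.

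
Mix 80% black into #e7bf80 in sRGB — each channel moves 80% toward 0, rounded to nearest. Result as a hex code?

#e7bf80 is rgb(231, 191, 128).
An 80% shade moves each channel 80% toward 0:
  R: 231 + 0.8×(0−231) = 231 − 184.8 = 46.2 → 46
  G: 191 + 0.8×(0−191) = 191 − 152.8 = 38.2 → 38
  B: 128 − 102.4 = 25.6 → 26
rgb(46, 38, 26) = #2e261a.

#2e261a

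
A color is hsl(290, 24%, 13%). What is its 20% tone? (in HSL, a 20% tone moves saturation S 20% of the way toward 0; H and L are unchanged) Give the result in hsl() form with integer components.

hsl(290, 19%, 13%)

S moves 20% from 24 toward 0: 24 − 4.8 = 19.2 → 19.
H and L are unchanged.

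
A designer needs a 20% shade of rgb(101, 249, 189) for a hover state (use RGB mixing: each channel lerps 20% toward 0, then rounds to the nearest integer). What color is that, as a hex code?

Lerp each channel 20% toward 0:
  R: 101 − 20.2 = 80.8 → 81
  G: 249 − 49.8 = 199.2 → 199
  B: 189 − 37.8 = 151.2 → 151
rgb(81, 199, 151) = #51c797.

#51c797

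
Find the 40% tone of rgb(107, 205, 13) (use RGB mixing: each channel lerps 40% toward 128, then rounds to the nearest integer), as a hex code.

Per channel, c → c + 0.4(128 − c):
  R: 107 + 0.4×(128−107) = 107 + 8.4 = 115.4 → 115
  G: 205 + 0.4×(128−205) = 205 − 30.8 = 174.2 → 174
  B: 13 + 0.4×(128−13) = 13 + 46 = 59 → 59
rgb(115, 174, 59) = #73ae3b.

#73ae3b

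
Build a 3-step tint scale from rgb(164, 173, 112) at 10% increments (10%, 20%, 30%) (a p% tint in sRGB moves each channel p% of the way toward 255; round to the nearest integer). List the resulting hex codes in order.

#ADB57E, #B6BD8D, #BFC69B

10%: (164 + 9.1 = 173.1→173, 173 + 8.2 = 181.2→181, 112 + 14.3 = 126.3→126) → #ADB57E
20%: (164 + 18.2 = 182.2→182, 173 + 16.4 = 189.4→189, 112 + 28.6 = 140.6→141) → #B6BD8D
30%: (164 + 27.3 = 191.3→191, 173 + 24.6 = 197.6→198, 112 + 42.9 = 154.9→155) → #BFC69B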